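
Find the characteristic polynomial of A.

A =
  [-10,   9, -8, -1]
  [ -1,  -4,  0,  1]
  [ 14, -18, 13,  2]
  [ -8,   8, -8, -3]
x^4 + 4*x^3 - 18*x^2 - 108*x - 135

Expanding det(x·I − A) (e.g. by cofactor expansion or by noting that A is similar to its Jordan form J, which has the same characteristic polynomial as A) gives
  χ_A(x) = x^4 + 4*x^3 - 18*x^2 - 108*x - 135
which factors as (x - 5)*(x + 3)^3. The eigenvalues (with algebraic multiplicities) are λ = -3 with multiplicity 3, λ = 5 with multiplicity 1.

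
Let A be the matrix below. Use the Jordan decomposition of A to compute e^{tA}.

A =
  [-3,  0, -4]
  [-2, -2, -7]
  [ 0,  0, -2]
e^{tA} =
  [exp(-3*t), 0, -4*exp(-2*t) + 4*exp(-3*t)]
  [-2*exp(-2*t) + 2*exp(-3*t), exp(-2*t), t*exp(-2*t) - 8*exp(-2*t) + 8*exp(-3*t)]
  [0, 0, exp(-2*t)]

Strategy: write A = P · J · P⁻¹ where J is a Jordan canonical form, so e^{tA} = P · e^{tJ} · P⁻¹, and e^{tJ} can be computed block-by-block.

A has Jordan form
J =
  [-3,  0,  0]
  [ 0, -2,  1]
  [ 0,  0, -2]
(up to reordering of blocks).

Per-block formulas:
  For a 2×2 Jordan block J_2(-2): exp(t · J_2(-2)) = e^(-2t)·(I + t·N), where N is the 2×2 nilpotent shift.
  For a 1×1 block at λ = -3: exp(t · [-3]) = [e^(-3t)].

After assembling e^{tJ} and conjugating by P, we get:

e^{tA} =
  [exp(-3*t), 0, -4*exp(-2*t) + 4*exp(-3*t)]
  [-2*exp(-2*t) + 2*exp(-3*t), exp(-2*t), t*exp(-2*t) - 8*exp(-2*t) + 8*exp(-3*t)]
  [0, 0, exp(-2*t)]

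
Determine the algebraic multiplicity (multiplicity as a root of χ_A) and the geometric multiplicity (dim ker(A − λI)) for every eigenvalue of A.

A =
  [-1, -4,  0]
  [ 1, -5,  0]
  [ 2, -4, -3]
λ = -3: alg = 3, geom = 2

Step 1 — factor the characteristic polynomial to read off the algebraic multiplicities:
  χ_A(x) = (x + 3)^3

Step 2 — compute geometric multiplicities via the rank-nullity identity g(λ) = n − rank(A − λI):
  rank(A − (-3)·I) = 1, so dim ker(A − (-3)·I) = n − 1 = 2

Summary:
  λ = -3: algebraic multiplicity = 3, geometric multiplicity = 2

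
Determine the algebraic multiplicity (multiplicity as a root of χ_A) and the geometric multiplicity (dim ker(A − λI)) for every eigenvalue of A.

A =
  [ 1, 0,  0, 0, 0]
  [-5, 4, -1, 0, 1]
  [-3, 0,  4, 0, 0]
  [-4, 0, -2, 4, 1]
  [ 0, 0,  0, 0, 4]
λ = 1: alg = 1, geom = 1; λ = 4: alg = 4, geom = 2

Step 1 — factor the characteristic polynomial to read off the algebraic multiplicities:
  χ_A(x) = (x - 4)^4*(x - 1)

Step 2 — compute geometric multiplicities via the rank-nullity identity g(λ) = n − rank(A − λI):
  rank(A − (1)·I) = 4, so dim ker(A − (1)·I) = n − 4 = 1
  rank(A − (4)·I) = 3, so dim ker(A − (4)·I) = n − 3 = 2

Summary:
  λ = 1: algebraic multiplicity = 1, geometric multiplicity = 1
  λ = 4: algebraic multiplicity = 4, geometric multiplicity = 2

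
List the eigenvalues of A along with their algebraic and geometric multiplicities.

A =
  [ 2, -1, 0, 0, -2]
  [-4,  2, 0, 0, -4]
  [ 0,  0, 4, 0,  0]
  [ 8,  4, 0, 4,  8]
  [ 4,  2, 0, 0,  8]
λ = 4: alg = 5, geom = 4

Step 1 — factor the characteristic polynomial to read off the algebraic multiplicities:
  χ_A(x) = (x - 4)^5

Step 2 — compute geometric multiplicities via the rank-nullity identity g(λ) = n − rank(A − λI):
  rank(A − (4)·I) = 1, so dim ker(A − (4)·I) = n − 1 = 4

Summary:
  λ = 4: algebraic multiplicity = 5, geometric multiplicity = 4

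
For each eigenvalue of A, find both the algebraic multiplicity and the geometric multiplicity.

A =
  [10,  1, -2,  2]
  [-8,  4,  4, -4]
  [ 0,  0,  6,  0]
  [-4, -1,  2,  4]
λ = 6: alg = 4, geom = 3

Step 1 — factor the characteristic polynomial to read off the algebraic multiplicities:
  χ_A(x) = (x - 6)^4

Step 2 — compute geometric multiplicities via the rank-nullity identity g(λ) = n − rank(A − λI):
  rank(A − (6)·I) = 1, so dim ker(A − (6)·I) = n − 1 = 3

Summary:
  λ = 6: algebraic multiplicity = 4, geometric multiplicity = 3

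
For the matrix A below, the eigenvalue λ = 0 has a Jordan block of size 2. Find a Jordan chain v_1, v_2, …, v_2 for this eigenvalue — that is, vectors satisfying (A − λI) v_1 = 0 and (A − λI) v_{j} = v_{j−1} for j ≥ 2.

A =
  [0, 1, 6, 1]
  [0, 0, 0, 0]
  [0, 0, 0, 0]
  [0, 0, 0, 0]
A Jordan chain for λ = 0 of length 2:
v_1 = (1, 0, 0, 0)ᵀ
v_2 = (0, 1, 0, 0)ᵀ

Let N = A − (0)·I. We want v_2 with N^2 v_2 = 0 but N^1 v_2 ≠ 0; then v_{j-1} := N · v_j for j = 2, …, 2.

Pick v_2 = (0, 1, 0, 0)ᵀ.
Then v_1 = N · v_2 = (1, 0, 0, 0)ᵀ.

Sanity check: (A − (0)·I) v_1 = (0, 0, 0, 0)ᵀ = 0. ✓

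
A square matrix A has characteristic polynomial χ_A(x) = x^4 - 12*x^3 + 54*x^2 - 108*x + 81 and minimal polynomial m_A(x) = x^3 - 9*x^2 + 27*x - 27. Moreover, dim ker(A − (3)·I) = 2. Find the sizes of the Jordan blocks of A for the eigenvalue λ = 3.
Block sizes for λ = 3: [3, 1]

Step 1 — from the characteristic polynomial, algebraic multiplicity of λ = 3 is 4. From dim ker(A − (3)·I) = 2, there are exactly 2 Jordan blocks for λ = 3.
Step 2 — from the minimal polynomial, the factor (x − 3)^3 tells us the largest block for λ = 3 has size 3.
Step 3 — with total size 4, 2 blocks, and largest block 3, the block sizes (in nonincreasing order) are [3, 1].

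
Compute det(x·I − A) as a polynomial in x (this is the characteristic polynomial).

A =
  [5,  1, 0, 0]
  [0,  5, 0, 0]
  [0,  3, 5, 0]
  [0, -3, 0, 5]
x^4 - 20*x^3 + 150*x^2 - 500*x + 625

Expanding det(x·I − A) (e.g. by cofactor expansion or by noting that A is similar to its Jordan form J, which has the same characteristic polynomial as A) gives
  χ_A(x) = x^4 - 20*x^3 + 150*x^2 - 500*x + 625
which factors as (x - 5)^4. The eigenvalues (with algebraic multiplicities) are λ = 5 with multiplicity 4.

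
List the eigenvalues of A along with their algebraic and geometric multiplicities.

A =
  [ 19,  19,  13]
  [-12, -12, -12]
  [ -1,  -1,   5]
λ = 0: alg = 1, geom = 1; λ = 6: alg = 2, geom = 1

Step 1 — factor the characteristic polynomial to read off the algebraic multiplicities:
  χ_A(x) = x*(x - 6)^2

Step 2 — compute geometric multiplicities via the rank-nullity identity g(λ) = n − rank(A − λI):
  rank(A − (0)·I) = 2, so dim ker(A − (0)·I) = n − 2 = 1
  rank(A − (6)·I) = 2, so dim ker(A − (6)·I) = n − 2 = 1

Summary:
  λ = 0: algebraic multiplicity = 1, geometric multiplicity = 1
  λ = 6: algebraic multiplicity = 2, geometric multiplicity = 1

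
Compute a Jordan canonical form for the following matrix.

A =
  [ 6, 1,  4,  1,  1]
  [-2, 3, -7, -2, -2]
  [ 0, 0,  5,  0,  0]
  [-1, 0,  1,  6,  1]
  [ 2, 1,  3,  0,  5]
J_3(5) ⊕ J_2(5)

The characteristic polynomial is
  det(x·I − A) = x^5 - 25*x^4 + 250*x^3 - 1250*x^2 + 3125*x - 3125 = (x - 5)^5

Eigenvalues and multiplicities (the geometric multiplicity of λ is n − rank(A − λI), which equals the number of Jordan blocks for λ):
  λ = 5: algebraic multiplicity = 5, geometric multiplicity = 2

Determining the block sizes for each eigenvalue:
  λ = 5: with am = 5 and gm = 2, the partition is not yet determined (e.g. several partitions of 5 into 2 parts exist). Let N = A − (5)·I. Computing rank(N^1) = 3, rank(N^2) = 1, rank(N^3) = 0; the number of blocks of size ≥ j is rank(N^{j−1}) − rank(N^j), giving [2, 2, 1]. So we have 1 block(s) of size 3, 1 block(s) of size 2 → block sizes [3, 2]

Assembling the blocks gives a Jordan form
J =
  [5, 1, 0, 0, 0]
  [0, 5, 1, 0, 0]
  [0, 0, 5, 0, 0]
  [0, 0, 0, 5, 1]
  [0, 0, 0, 0, 5]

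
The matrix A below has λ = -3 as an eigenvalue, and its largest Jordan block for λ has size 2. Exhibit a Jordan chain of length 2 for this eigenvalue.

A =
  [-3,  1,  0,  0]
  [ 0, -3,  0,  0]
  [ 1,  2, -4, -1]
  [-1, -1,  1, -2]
A Jordan chain for λ = -3 of length 2:
v_1 = (0, 0, 1, -1)ᵀ
v_2 = (1, 0, 0, 0)ᵀ

Let N = A − (-3)·I. We want v_2 with N^2 v_2 = 0 but N^1 v_2 ≠ 0; then v_{j-1} := N · v_j for j = 2, …, 2.

Pick v_2 = (1, 0, 0, 0)ᵀ.
Then v_1 = N · v_2 = (0, 0, 1, -1)ᵀ.

Sanity check: (A − (-3)·I) v_1 = (0, 0, 0, 0)ᵀ = 0. ✓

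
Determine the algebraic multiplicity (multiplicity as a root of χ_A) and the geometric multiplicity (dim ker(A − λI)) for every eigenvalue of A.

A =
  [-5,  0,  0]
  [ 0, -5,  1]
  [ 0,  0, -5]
λ = -5: alg = 3, geom = 2

Step 1 — factor the characteristic polynomial to read off the algebraic multiplicities:
  χ_A(x) = (x + 5)^3

Step 2 — compute geometric multiplicities via the rank-nullity identity g(λ) = n − rank(A − λI):
  rank(A − (-5)·I) = 1, so dim ker(A − (-5)·I) = n − 1 = 2

Summary:
  λ = -5: algebraic multiplicity = 3, geometric multiplicity = 2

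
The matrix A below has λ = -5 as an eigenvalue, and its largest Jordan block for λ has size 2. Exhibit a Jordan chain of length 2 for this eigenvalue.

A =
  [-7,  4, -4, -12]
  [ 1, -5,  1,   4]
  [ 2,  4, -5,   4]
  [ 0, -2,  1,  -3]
A Jordan chain for λ = -5 of length 2:
v_1 = (-2, 1, 2, 0)ᵀ
v_2 = (1, 0, 0, 0)ᵀ

Let N = A − (-5)·I. We want v_2 with N^2 v_2 = 0 but N^1 v_2 ≠ 0; then v_{j-1} := N · v_j for j = 2, …, 2.

Pick v_2 = (1, 0, 0, 0)ᵀ.
Then v_1 = N · v_2 = (-2, 1, 2, 0)ᵀ.

Sanity check: (A − (-5)·I) v_1 = (0, 0, 0, 0)ᵀ = 0. ✓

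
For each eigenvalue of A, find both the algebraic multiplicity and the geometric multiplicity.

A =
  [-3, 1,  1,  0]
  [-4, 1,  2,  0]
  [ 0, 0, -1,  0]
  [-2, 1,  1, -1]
λ = -1: alg = 4, geom = 3

Step 1 — factor the characteristic polynomial to read off the algebraic multiplicities:
  χ_A(x) = (x + 1)^4

Step 2 — compute geometric multiplicities via the rank-nullity identity g(λ) = n − rank(A − λI):
  rank(A − (-1)·I) = 1, so dim ker(A − (-1)·I) = n − 1 = 3

Summary:
  λ = -1: algebraic multiplicity = 4, geometric multiplicity = 3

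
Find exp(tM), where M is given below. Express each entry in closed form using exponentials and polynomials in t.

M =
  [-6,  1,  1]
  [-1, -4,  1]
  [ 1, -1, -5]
e^{tM} =
  [t^2*exp(-5*t)/2 - t*exp(-5*t) + exp(-5*t), -t^2*exp(-5*t)/2 + t*exp(-5*t), t*exp(-5*t)]
  [t^2*exp(-5*t)/2 - t*exp(-5*t), -t^2*exp(-5*t)/2 + t*exp(-5*t) + exp(-5*t), t*exp(-5*t)]
  [t*exp(-5*t), -t*exp(-5*t), exp(-5*t)]

Strategy: write M = P · J · P⁻¹ where J is a Jordan canonical form, so e^{tM} = P · e^{tJ} · P⁻¹, and e^{tJ} can be computed block-by-block.

M has Jordan form
J =
  [-5,  1,  0]
  [ 0, -5,  1]
  [ 0,  0, -5]
(up to reordering of blocks).

Per-block formulas:
  For a 3×3 Jordan block J_3(-5): exp(t · J_3(-5)) = e^(-5t)·(I + t·N + (t^2/2)·N^2), where N is the 3×3 nilpotent shift.

After assembling e^{tJ} and conjugating by P, we get:

e^{tM} =
  [t^2*exp(-5*t)/2 - t*exp(-5*t) + exp(-5*t), -t^2*exp(-5*t)/2 + t*exp(-5*t), t*exp(-5*t)]
  [t^2*exp(-5*t)/2 - t*exp(-5*t), -t^2*exp(-5*t)/2 + t*exp(-5*t) + exp(-5*t), t*exp(-5*t)]
  [t*exp(-5*t), -t*exp(-5*t), exp(-5*t)]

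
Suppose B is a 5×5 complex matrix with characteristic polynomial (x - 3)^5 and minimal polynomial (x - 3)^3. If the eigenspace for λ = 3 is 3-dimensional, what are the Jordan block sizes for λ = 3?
Block sizes for λ = 3: [3, 1, 1]

Step 1 — from the characteristic polynomial, algebraic multiplicity of λ = 3 is 5. From dim ker(B − (3)·I) = 3, there are exactly 3 Jordan blocks for λ = 3.
Step 2 — from the minimal polynomial, the factor (x − 3)^3 tells us the largest block for λ = 3 has size 3.
Step 3 — with total size 5, 3 blocks, and largest block 3, the block sizes (in nonincreasing order) are [3, 1, 1].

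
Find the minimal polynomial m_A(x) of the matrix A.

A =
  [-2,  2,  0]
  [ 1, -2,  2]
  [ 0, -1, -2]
x^3 + 6*x^2 + 12*x + 8

The characteristic polynomial is χ_A(x) = (x + 2)^3, so the eigenvalues are known. The minimal polynomial is
  m_A(x) = Π_λ (x − λ)^{k_λ}
where k_λ is the size of the *largest* Jordan block for λ (equivalently, the smallest k with (A − λI)^k v = 0 for every generalised eigenvector v of λ).

  λ = -2: largest Jordan block has size 3, contributing (x + 2)^3

So m_A(x) = (x + 2)^3 = x^3 + 6*x^2 + 12*x + 8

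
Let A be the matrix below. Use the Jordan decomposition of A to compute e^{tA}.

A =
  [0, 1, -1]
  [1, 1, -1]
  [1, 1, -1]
e^{tA} =
  [1, t, -t]
  [t, t^2/2 + t + 1, -t^2/2 - t]
  [t, t^2/2 + t, -t^2/2 - t + 1]

Strategy: write A = P · J · P⁻¹ where J is a Jordan canonical form, so e^{tA} = P · e^{tJ} · P⁻¹, and e^{tJ} can be computed block-by-block.

A has Jordan form
J =
  [0, 1, 0]
  [0, 0, 1]
  [0, 0, 0]
(up to reordering of blocks).

Per-block formulas:
  For a 3×3 Jordan block J_3(0): exp(t · J_3(0)) = e^(0t)·(I + t·N + (t^2/2)·N^2), where N is the 3×3 nilpotent shift.

After assembling e^{tJ} and conjugating by P, we get:

e^{tA} =
  [1, t, -t]
  [t, t^2/2 + t + 1, -t^2/2 - t]
  [t, t^2/2 + t, -t^2/2 - t + 1]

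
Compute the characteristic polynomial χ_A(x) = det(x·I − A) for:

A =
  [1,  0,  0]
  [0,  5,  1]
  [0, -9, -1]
x^3 - 5*x^2 + 8*x - 4

Expanding det(x·I − A) (e.g. by cofactor expansion or by noting that A is similar to its Jordan form J, which has the same characteristic polynomial as A) gives
  χ_A(x) = x^3 - 5*x^2 + 8*x - 4
which factors as (x - 2)^2*(x - 1). The eigenvalues (with algebraic multiplicities) are λ = 1 with multiplicity 1, λ = 2 with multiplicity 2.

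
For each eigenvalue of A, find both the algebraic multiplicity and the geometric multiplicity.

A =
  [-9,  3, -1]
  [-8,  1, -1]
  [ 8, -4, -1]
λ = -3: alg = 3, geom = 1

Step 1 — factor the characteristic polynomial to read off the algebraic multiplicities:
  χ_A(x) = (x + 3)^3

Step 2 — compute geometric multiplicities via the rank-nullity identity g(λ) = n − rank(A − λI):
  rank(A − (-3)·I) = 2, so dim ker(A − (-3)·I) = n − 2 = 1

Summary:
  λ = -3: algebraic multiplicity = 3, geometric multiplicity = 1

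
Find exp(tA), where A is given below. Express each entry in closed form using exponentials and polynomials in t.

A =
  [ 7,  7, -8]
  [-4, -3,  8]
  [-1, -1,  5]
e^{tA} =
  [-2*t^2*exp(3*t) + 4*t*exp(3*t) + exp(3*t), -3*t^2*exp(3*t) + 7*t*exp(3*t), 4*t^2*exp(3*t) - 8*t*exp(3*t)]
  [-4*t*exp(3*t), -6*t*exp(3*t) + exp(3*t), 8*t*exp(3*t)]
  [-t^2*exp(3*t) - t*exp(3*t), -3*t^2*exp(3*t)/2 - t*exp(3*t), 2*t^2*exp(3*t) + 2*t*exp(3*t) + exp(3*t)]

Strategy: write A = P · J · P⁻¹ where J is a Jordan canonical form, so e^{tA} = P · e^{tJ} · P⁻¹, and e^{tJ} can be computed block-by-block.

A has Jordan form
J =
  [3, 1, 0]
  [0, 3, 1]
  [0, 0, 3]
(up to reordering of blocks).

Per-block formulas:
  For a 3×3 Jordan block J_3(3): exp(t · J_3(3)) = e^(3t)·(I + t·N + (t^2/2)·N^2), where N is the 3×3 nilpotent shift.

After assembling e^{tJ} and conjugating by P, we get:

e^{tA} =
  [-2*t^2*exp(3*t) + 4*t*exp(3*t) + exp(3*t), -3*t^2*exp(3*t) + 7*t*exp(3*t), 4*t^2*exp(3*t) - 8*t*exp(3*t)]
  [-4*t*exp(3*t), -6*t*exp(3*t) + exp(3*t), 8*t*exp(3*t)]
  [-t^2*exp(3*t) - t*exp(3*t), -3*t^2*exp(3*t)/2 - t*exp(3*t), 2*t^2*exp(3*t) + 2*t*exp(3*t) + exp(3*t)]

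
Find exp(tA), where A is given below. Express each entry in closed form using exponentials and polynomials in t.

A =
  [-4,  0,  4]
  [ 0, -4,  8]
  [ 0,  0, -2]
e^{tA} =
  [exp(-4*t), 0, 2*exp(-2*t) - 2*exp(-4*t)]
  [0, exp(-4*t), 4*exp(-2*t) - 4*exp(-4*t)]
  [0, 0, exp(-2*t)]

Strategy: write A = P · J · P⁻¹ where J is a Jordan canonical form, so e^{tA} = P · e^{tJ} · P⁻¹, and e^{tJ} can be computed block-by-block.

A has Jordan form
J =
  [-4,  0,  0]
  [ 0, -4,  0]
  [ 0,  0, -2]
(up to reordering of blocks).

Per-block formulas:
  For a 1×1 block at λ = -4: exp(t · [-4]) = [e^(-4t)].
  For a 1×1 block at λ = -2: exp(t · [-2]) = [e^(-2t)].

After assembling e^{tJ} and conjugating by P, we get:

e^{tA} =
  [exp(-4*t), 0, 2*exp(-2*t) - 2*exp(-4*t)]
  [0, exp(-4*t), 4*exp(-2*t) - 4*exp(-4*t)]
  [0, 0, exp(-2*t)]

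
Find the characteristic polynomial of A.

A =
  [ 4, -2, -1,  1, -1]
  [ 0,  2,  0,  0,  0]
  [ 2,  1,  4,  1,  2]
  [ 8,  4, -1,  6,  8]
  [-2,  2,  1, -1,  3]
x^5 - 19*x^4 + 139*x^3 - 485*x^2 + 800*x - 500

Expanding det(x·I − A) (e.g. by cofactor expansion or by noting that A is similar to its Jordan form J, which has the same characteristic polynomial as A) gives
  χ_A(x) = x^5 - 19*x^4 + 139*x^3 - 485*x^2 + 800*x - 500
which factors as (x - 5)^3*(x - 2)^2. The eigenvalues (with algebraic multiplicities) are λ = 2 with multiplicity 2, λ = 5 with multiplicity 3.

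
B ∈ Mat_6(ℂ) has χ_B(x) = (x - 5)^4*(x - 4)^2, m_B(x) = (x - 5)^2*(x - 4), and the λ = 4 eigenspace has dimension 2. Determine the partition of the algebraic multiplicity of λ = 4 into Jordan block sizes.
Block sizes for λ = 4: [1, 1]

Step 1 — from the characteristic polynomial, algebraic multiplicity of λ = 4 is 2. From dim ker(B − (4)·I) = 2, there are exactly 2 Jordan blocks for λ = 4.
Step 2 — from the minimal polynomial, the factor (x − 4) tells us the largest block for λ = 4 has size 1.
Step 3 — with total size 2, 2 blocks, and largest block 1, the block sizes (in nonincreasing order) are [1, 1].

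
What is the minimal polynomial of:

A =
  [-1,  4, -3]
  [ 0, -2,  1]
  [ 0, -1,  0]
x^3 + 3*x^2 + 3*x + 1

The characteristic polynomial is χ_A(x) = (x + 1)^3, so the eigenvalues are known. The minimal polynomial is
  m_A(x) = Π_λ (x − λ)^{k_λ}
where k_λ is the size of the *largest* Jordan block for λ (equivalently, the smallest k with (A − λI)^k v = 0 for every generalised eigenvector v of λ).

  λ = -1: largest Jordan block has size 3, contributing (x + 1)^3

So m_A(x) = (x + 1)^3 = x^3 + 3*x^2 + 3*x + 1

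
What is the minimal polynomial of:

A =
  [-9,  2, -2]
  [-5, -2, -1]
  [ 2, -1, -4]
x^3 + 15*x^2 + 75*x + 125

The characteristic polynomial is χ_A(x) = (x + 5)^3, so the eigenvalues are known. The minimal polynomial is
  m_A(x) = Π_λ (x − λ)^{k_λ}
where k_λ is the size of the *largest* Jordan block for λ (equivalently, the smallest k with (A − λI)^k v = 0 for every generalised eigenvector v of λ).

  λ = -5: largest Jordan block has size 3, contributing (x + 5)^3

So m_A(x) = (x + 5)^3 = x^3 + 15*x^2 + 75*x + 125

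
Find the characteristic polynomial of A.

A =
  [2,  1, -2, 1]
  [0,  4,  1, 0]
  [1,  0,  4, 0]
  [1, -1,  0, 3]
x^4 - 13*x^3 + 63*x^2 - 135*x + 108

Expanding det(x·I − A) (e.g. by cofactor expansion or by noting that A is similar to its Jordan form J, which has the same characteristic polynomial as A) gives
  χ_A(x) = x^4 - 13*x^3 + 63*x^2 - 135*x + 108
which factors as (x - 4)*(x - 3)^3. The eigenvalues (with algebraic multiplicities) are λ = 3 with multiplicity 3, λ = 4 with multiplicity 1.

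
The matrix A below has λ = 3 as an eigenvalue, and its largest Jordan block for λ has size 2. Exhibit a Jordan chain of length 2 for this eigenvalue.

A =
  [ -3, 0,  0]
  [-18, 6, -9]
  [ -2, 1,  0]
A Jordan chain for λ = 3 of length 2:
v_1 = (0, 3, 1)ᵀ
v_2 = (0, 1, 0)ᵀ

Let N = A − (3)·I. We want v_2 with N^2 v_2 = 0 but N^1 v_2 ≠ 0; then v_{j-1} := N · v_j for j = 2, …, 2.

Pick v_2 = (0, 1, 0)ᵀ.
Then v_1 = N · v_2 = (0, 3, 1)ᵀ.

Sanity check: (A − (3)·I) v_1 = (0, 0, 0)ᵀ = 0. ✓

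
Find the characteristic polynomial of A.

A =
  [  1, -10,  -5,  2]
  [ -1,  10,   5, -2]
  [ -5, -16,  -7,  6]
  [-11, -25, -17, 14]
x^4 - 18*x^3 + 108*x^2 - 216*x

Expanding det(x·I − A) (e.g. by cofactor expansion or by noting that A is similar to its Jordan form J, which has the same characteristic polynomial as A) gives
  χ_A(x) = x^4 - 18*x^3 + 108*x^2 - 216*x
which factors as x*(x - 6)^3. The eigenvalues (with algebraic multiplicities) are λ = 0 with multiplicity 1, λ = 6 with multiplicity 3.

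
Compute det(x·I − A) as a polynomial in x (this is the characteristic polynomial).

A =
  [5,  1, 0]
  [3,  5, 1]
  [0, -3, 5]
x^3 - 15*x^2 + 75*x - 125

Expanding det(x·I − A) (e.g. by cofactor expansion or by noting that A is similar to its Jordan form J, which has the same characteristic polynomial as A) gives
  χ_A(x) = x^3 - 15*x^2 + 75*x - 125
which factors as (x - 5)^3. The eigenvalues (with algebraic multiplicities) are λ = 5 with multiplicity 3.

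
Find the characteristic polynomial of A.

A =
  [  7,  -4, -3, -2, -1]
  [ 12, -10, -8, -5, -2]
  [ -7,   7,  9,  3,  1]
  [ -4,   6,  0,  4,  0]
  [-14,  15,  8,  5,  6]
x^5 - 16*x^4 + 100*x^3 - 304*x^2 + 448*x - 256

Expanding det(x·I − A) (e.g. by cofactor expansion or by noting that A is similar to its Jordan form J, which has the same characteristic polynomial as A) gives
  χ_A(x) = x^5 - 16*x^4 + 100*x^3 - 304*x^2 + 448*x - 256
which factors as (x - 4)^3*(x - 2)^2. The eigenvalues (with algebraic multiplicities) are λ = 2 with multiplicity 2, λ = 4 with multiplicity 3.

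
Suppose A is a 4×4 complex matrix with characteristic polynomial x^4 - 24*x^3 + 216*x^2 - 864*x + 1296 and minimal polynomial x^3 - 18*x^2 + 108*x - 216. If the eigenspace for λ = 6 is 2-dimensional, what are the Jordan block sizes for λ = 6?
Block sizes for λ = 6: [3, 1]

Step 1 — from the characteristic polynomial, algebraic multiplicity of λ = 6 is 4. From dim ker(A − (6)·I) = 2, there are exactly 2 Jordan blocks for λ = 6.
Step 2 — from the minimal polynomial, the factor (x − 6)^3 tells us the largest block for λ = 6 has size 3.
Step 3 — with total size 4, 2 blocks, and largest block 3, the block sizes (in nonincreasing order) are [3, 1].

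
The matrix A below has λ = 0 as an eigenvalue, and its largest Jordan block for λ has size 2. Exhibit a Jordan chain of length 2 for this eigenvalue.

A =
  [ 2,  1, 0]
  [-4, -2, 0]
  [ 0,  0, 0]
A Jordan chain for λ = 0 of length 2:
v_1 = (2, -4, 0)ᵀ
v_2 = (1, 0, 0)ᵀ

Let N = A − (0)·I. We want v_2 with N^2 v_2 = 0 but N^1 v_2 ≠ 0; then v_{j-1} := N · v_j for j = 2, …, 2.

Pick v_2 = (1, 0, 0)ᵀ.
Then v_1 = N · v_2 = (2, -4, 0)ᵀ.

Sanity check: (A − (0)·I) v_1 = (0, 0, 0)ᵀ = 0. ✓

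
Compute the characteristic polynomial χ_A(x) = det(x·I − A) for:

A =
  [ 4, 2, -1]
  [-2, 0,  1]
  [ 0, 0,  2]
x^3 - 6*x^2 + 12*x - 8

Expanding det(x·I − A) (e.g. by cofactor expansion or by noting that A is similar to its Jordan form J, which has the same characteristic polynomial as A) gives
  χ_A(x) = x^3 - 6*x^2 + 12*x - 8
which factors as (x - 2)^3. The eigenvalues (with algebraic multiplicities) are λ = 2 with multiplicity 3.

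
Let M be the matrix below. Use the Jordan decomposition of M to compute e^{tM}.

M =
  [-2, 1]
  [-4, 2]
e^{tM} =
  [1 - 2*t, t]
  [-4*t, 2*t + 1]

Strategy: write M = P · J · P⁻¹ where J is a Jordan canonical form, so e^{tM} = P · e^{tJ} · P⁻¹, and e^{tJ} can be computed block-by-block.

M has Jordan form
J =
  [0, 1]
  [0, 0]
(up to reordering of blocks).

Per-block formulas:
  For a 2×2 Jordan block J_2(0): exp(t · J_2(0)) = e^(0t)·(I + t·N), where N is the 2×2 nilpotent shift.

After assembling e^{tJ} and conjugating by P, we get:

e^{tM} =
  [1 - 2*t, t]
  [-4*t, 2*t + 1]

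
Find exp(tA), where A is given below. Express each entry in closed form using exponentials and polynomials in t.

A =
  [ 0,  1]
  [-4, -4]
e^{tA} =
  [2*t*exp(-2*t) + exp(-2*t), t*exp(-2*t)]
  [-4*t*exp(-2*t), -2*t*exp(-2*t) + exp(-2*t)]

Strategy: write A = P · J · P⁻¹ where J is a Jordan canonical form, so e^{tA} = P · e^{tJ} · P⁻¹, and e^{tJ} can be computed block-by-block.

A has Jordan form
J =
  [-2,  1]
  [ 0, -2]
(up to reordering of blocks).

Per-block formulas:
  For a 2×2 Jordan block J_2(-2): exp(t · J_2(-2)) = e^(-2t)·(I + t·N), where N is the 2×2 nilpotent shift.

After assembling e^{tJ} and conjugating by P, we get:

e^{tA} =
  [2*t*exp(-2*t) + exp(-2*t), t*exp(-2*t)]
  [-4*t*exp(-2*t), -2*t*exp(-2*t) + exp(-2*t)]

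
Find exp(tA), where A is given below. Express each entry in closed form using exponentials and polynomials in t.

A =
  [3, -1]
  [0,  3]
e^{tA} =
  [exp(3*t), -t*exp(3*t)]
  [0, exp(3*t)]

Strategy: write A = P · J · P⁻¹ where J is a Jordan canonical form, so e^{tA} = P · e^{tJ} · P⁻¹, and e^{tJ} can be computed block-by-block.

A has Jordan form
J =
  [3, 1]
  [0, 3]
(up to reordering of blocks).

Per-block formulas:
  For a 2×2 Jordan block J_2(3): exp(t · J_2(3)) = e^(3t)·(I + t·N), where N is the 2×2 nilpotent shift.

After assembling e^{tJ} and conjugating by P, we get:

e^{tA} =
  [exp(3*t), -t*exp(3*t)]
  [0, exp(3*t)]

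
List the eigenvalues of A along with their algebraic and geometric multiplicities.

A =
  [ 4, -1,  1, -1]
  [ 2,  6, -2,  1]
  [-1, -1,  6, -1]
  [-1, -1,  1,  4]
λ = 5: alg = 4, geom = 2

Step 1 — factor the characteristic polynomial to read off the algebraic multiplicities:
  χ_A(x) = (x - 5)^4

Step 2 — compute geometric multiplicities via the rank-nullity identity g(λ) = n − rank(A − λI):
  rank(A − (5)·I) = 2, so dim ker(A − (5)·I) = n − 2 = 2

Summary:
  λ = 5: algebraic multiplicity = 4, geometric multiplicity = 2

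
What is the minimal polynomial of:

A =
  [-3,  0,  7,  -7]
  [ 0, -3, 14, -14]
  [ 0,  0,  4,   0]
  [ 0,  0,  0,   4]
x^2 - x - 12

The characteristic polynomial is χ_A(x) = (x - 4)^2*(x + 3)^2, so the eigenvalues are known. The minimal polynomial is
  m_A(x) = Π_λ (x − λ)^{k_λ}
where k_λ is the size of the *largest* Jordan block for λ (equivalently, the smallest k with (A − λI)^k v = 0 for every generalised eigenvector v of λ).

  λ = -3: largest Jordan block has size 1, contributing (x + 3)
  λ = 4: largest Jordan block has size 1, contributing (x − 4)

So m_A(x) = (x - 4)*(x + 3) = x^2 - x - 12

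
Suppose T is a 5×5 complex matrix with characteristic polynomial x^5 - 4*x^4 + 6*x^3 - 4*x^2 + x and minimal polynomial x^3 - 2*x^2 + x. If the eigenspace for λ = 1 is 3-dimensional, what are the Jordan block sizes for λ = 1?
Block sizes for λ = 1: [2, 1, 1]

Step 1 — from the characteristic polynomial, algebraic multiplicity of λ = 1 is 4. From dim ker(T − (1)·I) = 3, there are exactly 3 Jordan blocks for λ = 1.
Step 2 — from the minimal polynomial, the factor (x − 1)^2 tells us the largest block for λ = 1 has size 2.
Step 3 — with total size 4, 3 blocks, and largest block 2, the block sizes (in nonincreasing order) are [2, 1, 1].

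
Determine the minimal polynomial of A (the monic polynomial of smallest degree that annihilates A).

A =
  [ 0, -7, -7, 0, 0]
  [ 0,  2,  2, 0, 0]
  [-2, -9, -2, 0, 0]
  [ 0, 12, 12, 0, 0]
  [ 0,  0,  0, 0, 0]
x^3

The characteristic polynomial is χ_A(x) = x^5, so the eigenvalues are known. The minimal polynomial is
  m_A(x) = Π_λ (x − λ)^{k_λ}
where k_λ is the size of the *largest* Jordan block for λ (equivalently, the smallest k with (A − λI)^k v = 0 for every generalised eigenvector v of λ).

  λ = 0: largest Jordan block has size 3, contributing (x − 0)^3

So m_A(x) = x^3 = x^3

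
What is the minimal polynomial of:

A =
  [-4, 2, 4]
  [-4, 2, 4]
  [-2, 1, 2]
x^2

The characteristic polynomial is χ_A(x) = x^3, so the eigenvalues are known. The minimal polynomial is
  m_A(x) = Π_λ (x − λ)^{k_λ}
where k_λ is the size of the *largest* Jordan block for λ (equivalently, the smallest k with (A − λI)^k v = 0 for every generalised eigenvector v of λ).

  λ = 0: largest Jordan block has size 2, contributing (x − 0)^2

So m_A(x) = x^2 = x^2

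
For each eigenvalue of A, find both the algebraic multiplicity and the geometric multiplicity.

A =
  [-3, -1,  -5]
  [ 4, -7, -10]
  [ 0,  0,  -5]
λ = -5: alg = 3, geom = 2

Step 1 — factor the characteristic polynomial to read off the algebraic multiplicities:
  χ_A(x) = (x + 5)^3

Step 2 — compute geometric multiplicities via the rank-nullity identity g(λ) = n − rank(A − λI):
  rank(A − (-5)·I) = 1, so dim ker(A − (-5)·I) = n − 1 = 2

Summary:
  λ = -5: algebraic multiplicity = 3, geometric multiplicity = 2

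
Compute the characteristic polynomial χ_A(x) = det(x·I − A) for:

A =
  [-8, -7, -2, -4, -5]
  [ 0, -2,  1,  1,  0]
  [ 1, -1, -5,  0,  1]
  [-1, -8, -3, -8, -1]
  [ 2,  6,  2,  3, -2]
x^5 + 25*x^4 + 250*x^3 + 1250*x^2 + 3125*x + 3125

Expanding det(x·I − A) (e.g. by cofactor expansion or by noting that A is similar to its Jordan form J, which has the same characteristic polynomial as A) gives
  χ_A(x) = x^5 + 25*x^4 + 250*x^3 + 1250*x^2 + 3125*x + 3125
which factors as (x + 5)^5. The eigenvalues (with algebraic multiplicities) are λ = -5 with multiplicity 5.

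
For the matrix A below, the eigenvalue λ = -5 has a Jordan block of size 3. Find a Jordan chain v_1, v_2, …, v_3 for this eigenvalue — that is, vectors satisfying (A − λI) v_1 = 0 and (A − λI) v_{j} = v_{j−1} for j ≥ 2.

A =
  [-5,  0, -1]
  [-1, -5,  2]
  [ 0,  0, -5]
A Jordan chain for λ = -5 of length 3:
v_1 = (0, 1, 0)ᵀ
v_2 = (-1, 2, 0)ᵀ
v_3 = (0, 0, 1)ᵀ

Let N = A − (-5)·I. We want v_3 with N^3 v_3 = 0 but N^2 v_3 ≠ 0; then v_{j-1} := N · v_j for j = 3, …, 2.

Pick v_3 = (0, 0, 1)ᵀ.
Then v_2 = N · v_3 = (-1, 2, 0)ᵀ.
Then v_1 = N · v_2 = (0, 1, 0)ᵀ.

Sanity check: (A − (-5)·I) v_1 = (0, 0, 0)ᵀ = 0. ✓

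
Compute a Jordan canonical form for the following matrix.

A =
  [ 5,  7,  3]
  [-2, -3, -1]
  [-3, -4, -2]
J_3(0)

The characteristic polynomial is
  det(x·I − A) = x^3

Eigenvalues and multiplicities (the geometric multiplicity of λ is n − rank(A − λI), which equals the number of Jordan blocks for λ):
  λ = 0: algebraic multiplicity = 3, geometric multiplicity = 1

Determining the block sizes for each eigenvalue:
  λ = 0: one block (gm = 1), so the single block has size am = 3 → block sizes [3]

Assembling the blocks gives a Jordan form
J =
  [0, 1, 0]
  [0, 0, 1]
  [0, 0, 0]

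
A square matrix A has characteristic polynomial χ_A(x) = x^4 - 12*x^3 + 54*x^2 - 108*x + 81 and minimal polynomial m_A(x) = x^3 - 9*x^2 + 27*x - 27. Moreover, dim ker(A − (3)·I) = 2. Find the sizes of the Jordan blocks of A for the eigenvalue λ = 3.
Block sizes for λ = 3: [3, 1]

Step 1 — from the characteristic polynomial, algebraic multiplicity of λ = 3 is 4. From dim ker(A − (3)·I) = 2, there are exactly 2 Jordan blocks for λ = 3.
Step 2 — from the minimal polynomial, the factor (x − 3)^3 tells us the largest block for λ = 3 has size 3.
Step 3 — with total size 4, 2 blocks, and largest block 3, the block sizes (in nonincreasing order) are [3, 1].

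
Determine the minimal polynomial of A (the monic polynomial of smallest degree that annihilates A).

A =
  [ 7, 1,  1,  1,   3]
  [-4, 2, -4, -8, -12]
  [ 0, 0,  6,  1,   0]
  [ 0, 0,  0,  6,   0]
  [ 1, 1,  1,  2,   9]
x^2 - 12*x + 36

The characteristic polynomial is χ_A(x) = (x - 6)^5, so the eigenvalues are known. The minimal polynomial is
  m_A(x) = Π_λ (x − λ)^{k_λ}
where k_λ is the size of the *largest* Jordan block for λ (equivalently, the smallest k with (A − λI)^k v = 0 for every generalised eigenvector v of λ).

  λ = 6: largest Jordan block has size 2, contributing (x − 6)^2

So m_A(x) = (x - 6)^2 = x^2 - 12*x + 36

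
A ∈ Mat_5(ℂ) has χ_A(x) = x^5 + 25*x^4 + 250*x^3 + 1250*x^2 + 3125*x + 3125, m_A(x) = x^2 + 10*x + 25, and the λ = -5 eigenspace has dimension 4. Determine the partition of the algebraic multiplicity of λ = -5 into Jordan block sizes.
Block sizes for λ = -5: [2, 1, 1, 1]

Step 1 — from the characteristic polynomial, algebraic multiplicity of λ = -5 is 5. From dim ker(A − (-5)·I) = 4, there are exactly 4 Jordan blocks for λ = -5.
Step 2 — from the minimal polynomial, the factor (x + 5)^2 tells us the largest block for λ = -5 has size 2.
Step 3 — with total size 5, 4 blocks, and largest block 2, the block sizes (in nonincreasing order) are [2, 1, 1, 1].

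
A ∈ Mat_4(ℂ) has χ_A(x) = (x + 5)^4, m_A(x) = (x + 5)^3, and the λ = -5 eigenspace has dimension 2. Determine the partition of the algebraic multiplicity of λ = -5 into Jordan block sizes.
Block sizes for λ = -5: [3, 1]

Step 1 — from the characteristic polynomial, algebraic multiplicity of λ = -5 is 4. From dim ker(A − (-5)·I) = 2, there are exactly 2 Jordan blocks for λ = -5.
Step 2 — from the minimal polynomial, the factor (x + 5)^3 tells us the largest block for λ = -5 has size 3.
Step 3 — with total size 4, 2 blocks, and largest block 3, the block sizes (in nonincreasing order) are [3, 1].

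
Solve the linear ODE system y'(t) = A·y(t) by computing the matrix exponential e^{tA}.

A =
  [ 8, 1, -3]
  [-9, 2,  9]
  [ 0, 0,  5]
e^{tA} =
  [3*t*exp(5*t) + exp(5*t), t*exp(5*t), -3*t*exp(5*t)]
  [-9*t*exp(5*t), -3*t*exp(5*t) + exp(5*t), 9*t*exp(5*t)]
  [0, 0, exp(5*t)]

Strategy: write A = P · J · P⁻¹ where J is a Jordan canonical form, so e^{tA} = P · e^{tJ} · P⁻¹, and e^{tJ} can be computed block-by-block.

A has Jordan form
J =
  [5, 1, 0]
  [0, 5, 0]
  [0, 0, 5]
(up to reordering of blocks).

Per-block formulas:
  For a 1×1 block at λ = 5: exp(t · [5]) = [e^(5t)].
  For a 2×2 Jordan block J_2(5): exp(t · J_2(5)) = e^(5t)·(I + t·N), where N is the 2×2 nilpotent shift.

After assembling e^{tJ} and conjugating by P, we get:

e^{tA} =
  [3*t*exp(5*t) + exp(5*t), t*exp(5*t), -3*t*exp(5*t)]
  [-9*t*exp(5*t), -3*t*exp(5*t) + exp(5*t), 9*t*exp(5*t)]
  [0, 0, exp(5*t)]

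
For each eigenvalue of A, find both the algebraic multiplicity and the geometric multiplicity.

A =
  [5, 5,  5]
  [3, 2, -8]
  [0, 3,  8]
λ = 5: alg = 3, geom = 1

Step 1 — factor the characteristic polynomial to read off the algebraic multiplicities:
  χ_A(x) = (x - 5)^3

Step 2 — compute geometric multiplicities via the rank-nullity identity g(λ) = n − rank(A − λI):
  rank(A − (5)·I) = 2, so dim ker(A − (5)·I) = n − 2 = 1

Summary:
  λ = 5: algebraic multiplicity = 3, geometric multiplicity = 1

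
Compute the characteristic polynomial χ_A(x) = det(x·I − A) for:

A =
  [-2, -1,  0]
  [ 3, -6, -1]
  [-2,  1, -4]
x^3 + 12*x^2 + 48*x + 64

Expanding det(x·I − A) (e.g. by cofactor expansion or by noting that A is similar to its Jordan form J, which has the same characteristic polynomial as A) gives
  χ_A(x) = x^3 + 12*x^2 + 48*x + 64
which factors as (x + 4)^3. The eigenvalues (with algebraic multiplicities) are λ = -4 with multiplicity 3.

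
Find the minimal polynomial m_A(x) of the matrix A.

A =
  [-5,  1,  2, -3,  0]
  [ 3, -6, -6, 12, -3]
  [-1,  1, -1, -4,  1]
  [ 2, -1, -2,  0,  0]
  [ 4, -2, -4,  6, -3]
x^3 + 9*x^2 + 27*x + 27

The characteristic polynomial is χ_A(x) = (x + 3)^5, so the eigenvalues are known. The minimal polynomial is
  m_A(x) = Π_λ (x − λ)^{k_λ}
where k_λ is the size of the *largest* Jordan block for λ (equivalently, the smallest k with (A − λI)^k v = 0 for every generalised eigenvector v of λ).

  λ = -3: largest Jordan block has size 3, contributing (x + 3)^3

So m_A(x) = (x + 3)^3 = x^3 + 9*x^2 + 27*x + 27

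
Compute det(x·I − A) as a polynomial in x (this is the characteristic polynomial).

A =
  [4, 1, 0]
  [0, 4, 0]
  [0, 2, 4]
x^3 - 12*x^2 + 48*x - 64

Expanding det(x·I − A) (e.g. by cofactor expansion or by noting that A is similar to its Jordan form J, which has the same characteristic polynomial as A) gives
  χ_A(x) = x^3 - 12*x^2 + 48*x - 64
which factors as (x - 4)^3. The eigenvalues (with algebraic multiplicities) are λ = 4 with multiplicity 3.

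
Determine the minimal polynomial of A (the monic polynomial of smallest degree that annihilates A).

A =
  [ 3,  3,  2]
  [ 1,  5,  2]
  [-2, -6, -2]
x^2 - 4*x + 4

The characteristic polynomial is χ_A(x) = (x - 2)^3, so the eigenvalues are known. The minimal polynomial is
  m_A(x) = Π_λ (x − λ)^{k_λ}
where k_λ is the size of the *largest* Jordan block for λ (equivalently, the smallest k with (A − λI)^k v = 0 for every generalised eigenvector v of λ).

  λ = 2: largest Jordan block has size 2, contributing (x − 2)^2

So m_A(x) = (x - 2)^2 = x^2 - 4*x + 4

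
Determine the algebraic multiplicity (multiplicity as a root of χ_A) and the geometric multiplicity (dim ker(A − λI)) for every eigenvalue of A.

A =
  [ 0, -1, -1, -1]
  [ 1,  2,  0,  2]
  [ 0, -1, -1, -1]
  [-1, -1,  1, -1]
λ = 0: alg = 4, geom = 2

Step 1 — factor the characteristic polynomial to read off the algebraic multiplicities:
  χ_A(x) = x^4

Step 2 — compute geometric multiplicities via the rank-nullity identity g(λ) = n − rank(A − λI):
  rank(A − (0)·I) = 2, so dim ker(A − (0)·I) = n − 2 = 2

Summary:
  λ = 0: algebraic multiplicity = 4, geometric multiplicity = 2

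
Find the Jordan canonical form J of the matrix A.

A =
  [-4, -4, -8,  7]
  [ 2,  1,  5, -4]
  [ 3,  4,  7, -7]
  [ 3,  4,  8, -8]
J_3(-1) ⊕ J_1(-1)

The characteristic polynomial is
  det(x·I − A) = x^4 + 4*x^3 + 6*x^2 + 4*x + 1 = (x + 1)^4

Eigenvalues and multiplicities (the geometric multiplicity of λ is n − rank(A − λI), which equals the number of Jordan blocks for λ):
  λ = -1: algebraic multiplicity = 4, geometric multiplicity = 2

Determining the block sizes for each eigenvalue:
  λ = -1: with am = 4 and gm = 2, the partition is not yet determined (e.g. several partitions of 4 into 2 parts exist). Let N = A − (-1)·I. Computing rank(N^1) = 2, rank(N^2) = 1, rank(N^3) = 0; the number of blocks of size ≥ j is rank(N^{j−1}) − rank(N^j), giving [2, 1, 1]. So we have 1 block(s) of size 3, 1 block(s) of size 1 → block sizes [3, 1]

Assembling the blocks gives a Jordan form
J =
  [-1,  1,  0,  0]
  [ 0, -1,  1,  0]
  [ 0,  0, -1,  0]
  [ 0,  0,  0, -1]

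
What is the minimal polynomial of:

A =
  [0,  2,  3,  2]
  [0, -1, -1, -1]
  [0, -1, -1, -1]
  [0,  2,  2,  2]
x^3

The characteristic polynomial is χ_A(x) = x^4, so the eigenvalues are known. The minimal polynomial is
  m_A(x) = Π_λ (x − λ)^{k_λ}
where k_λ is the size of the *largest* Jordan block for λ (equivalently, the smallest k with (A − λI)^k v = 0 for every generalised eigenvector v of λ).

  λ = 0: largest Jordan block has size 3, contributing (x − 0)^3

So m_A(x) = x^3 = x^3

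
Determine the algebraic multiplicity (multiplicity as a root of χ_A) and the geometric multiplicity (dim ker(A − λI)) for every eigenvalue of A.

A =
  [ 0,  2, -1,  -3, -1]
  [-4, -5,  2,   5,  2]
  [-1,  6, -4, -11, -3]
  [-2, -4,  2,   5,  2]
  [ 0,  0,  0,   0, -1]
λ = -1: alg = 5, geom = 3

Step 1 — factor the characteristic polynomial to read off the algebraic multiplicities:
  χ_A(x) = (x + 1)^5

Step 2 — compute geometric multiplicities via the rank-nullity identity g(λ) = n − rank(A − λI):
  rank(A − (-1)·I) = 2, so dim ker(A − (-1)·I) = n − 2 = 3

Summary:
  λ = -1: algebraic multiplicity = 5, geometric multiplicity = 3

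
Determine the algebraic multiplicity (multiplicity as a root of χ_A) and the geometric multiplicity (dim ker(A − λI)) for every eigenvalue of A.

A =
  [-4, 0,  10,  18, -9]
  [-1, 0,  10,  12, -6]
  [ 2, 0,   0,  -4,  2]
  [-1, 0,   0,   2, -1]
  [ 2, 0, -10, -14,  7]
λ = 0: alg = 4, geom = 3; λ = 5: alg = 1, geom = 1

Step 1 — factor the characteristic polynomial to read off the algebraic multiplicities:
  χ_A(x) = x^4*(x - 5)

Step 2 — compute geometric multiplicities via the rank-nullity identity g(λ) = n − rank(A − λI):
  rank(A − (0)·I) = 2, so dim ker(A − (0)·I) = n − 2 = 3
  rank(A − (5)·I) = 4, so dim ker(A − (5)·I) = n − 4 = 1

Summary:
  λ = 0: algebraic multiplicity = 4, geometric multiplicity = 3
  λ = 5: algebraic multiplicity = 1, geometric multiplicity = 1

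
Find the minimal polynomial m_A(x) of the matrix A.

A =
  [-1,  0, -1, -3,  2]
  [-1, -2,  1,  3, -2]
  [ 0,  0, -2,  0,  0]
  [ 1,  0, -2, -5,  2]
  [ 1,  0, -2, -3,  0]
x^3 + 6*x^2 + 12*x + 8

The characteristic polynomial is χ_A(x) = (x + 2)^5, so the eigenvalues are known. The minimal polynomial is
  m_A(x) = Π_λ (x − λ)^{k_λ}
where k_λ is the size of the *largest* Jordan block for λ (equivalently, the smallest k with (A − λI)^k v = 0 for every generalised eigenvector v of λ).

  λ = -2: largest Jordan block has size 3, contributing (x + 2)^3

So m_A(x) = (x + 2)^3 = x^3 + 6*x^2 + 12*x + 8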